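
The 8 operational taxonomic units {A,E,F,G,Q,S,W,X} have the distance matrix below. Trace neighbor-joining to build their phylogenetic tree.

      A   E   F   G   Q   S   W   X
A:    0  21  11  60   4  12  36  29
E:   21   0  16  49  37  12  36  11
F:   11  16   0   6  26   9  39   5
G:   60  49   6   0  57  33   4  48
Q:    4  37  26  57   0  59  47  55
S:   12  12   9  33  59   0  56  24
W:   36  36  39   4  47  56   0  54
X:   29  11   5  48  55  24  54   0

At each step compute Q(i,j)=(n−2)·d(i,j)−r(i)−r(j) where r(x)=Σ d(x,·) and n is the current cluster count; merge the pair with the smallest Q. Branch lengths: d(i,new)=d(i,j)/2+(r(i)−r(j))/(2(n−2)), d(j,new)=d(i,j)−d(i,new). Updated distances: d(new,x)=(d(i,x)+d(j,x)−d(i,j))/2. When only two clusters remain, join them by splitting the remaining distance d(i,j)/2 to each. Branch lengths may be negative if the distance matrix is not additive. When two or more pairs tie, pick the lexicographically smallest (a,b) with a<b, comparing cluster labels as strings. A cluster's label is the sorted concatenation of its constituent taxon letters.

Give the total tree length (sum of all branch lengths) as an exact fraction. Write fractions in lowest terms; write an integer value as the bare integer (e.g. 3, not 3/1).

iteration 1: select G,W (d=4, Q=-505); attach at lengths (3/4, 13/4); label the merged cluster GW
  updated: d(A,GW)=46, d(E,GW)=81/2, d(F,GW)=41/2, d(GW,Q)=50, d(GW,S)=85/2, d(GW,X)=49
iteration 2: select A,Q (d=4, Q=-334); attach at lengths (-44/5, 64/5); label the merged cluster AQ
  updated: d(AQ,E)=27, d(AQ,F)=33/2, d(AQ,GW)=46, d(AQ,S)=67/2, d(AQ,X)=40
iteration 3: select E,X (d=11, Q=-383/2); attach at lengths (43/16, 133/16); label the merged cluster EX
  updated: d(AQ,EX)=28, d(EX,F)=5, d(EX,GW)=157/4, d(EX,S)=25/2
iteration 4: select EX,S (d=25/2, Q=-579/4); attach at lengths (33/8, 67/8); label the merged cluster ESX
  updated: d(AQ,ESX)=49/2, d(ESX,F)=3/4, d(ESX,GW)=277/8
iteration 5: select AQ,ESX (d=49/2, Q=-783/8); attach at lengths (609/32, 175/32); label the merged cluster AEQSX
  updated: d(AEQSX,F)=-29/8, d(AEQSX,GW)=449/16
iteration 6: select AEQSX,F (d=-29/8, Q=-719/16); attach at lengths (63/32, -179/32); label the merged cluster AEFQSX
  updated: d(AEFQSX,GW)=835/32
iteration 7: select AEFQSX,GW (d=835/32); attach at lengths (835/64, 835/64); label the merged cluster AEFGQSWX
final tree: ((((A:-44/5,Q:64/5):609/32,((E:43/16,X:133/16):33/8,S:67/8):175/32):63/32,F:-179/32):835/64,(G:3/4,W:13/4):835/64)
total length: 2511/32

2511/32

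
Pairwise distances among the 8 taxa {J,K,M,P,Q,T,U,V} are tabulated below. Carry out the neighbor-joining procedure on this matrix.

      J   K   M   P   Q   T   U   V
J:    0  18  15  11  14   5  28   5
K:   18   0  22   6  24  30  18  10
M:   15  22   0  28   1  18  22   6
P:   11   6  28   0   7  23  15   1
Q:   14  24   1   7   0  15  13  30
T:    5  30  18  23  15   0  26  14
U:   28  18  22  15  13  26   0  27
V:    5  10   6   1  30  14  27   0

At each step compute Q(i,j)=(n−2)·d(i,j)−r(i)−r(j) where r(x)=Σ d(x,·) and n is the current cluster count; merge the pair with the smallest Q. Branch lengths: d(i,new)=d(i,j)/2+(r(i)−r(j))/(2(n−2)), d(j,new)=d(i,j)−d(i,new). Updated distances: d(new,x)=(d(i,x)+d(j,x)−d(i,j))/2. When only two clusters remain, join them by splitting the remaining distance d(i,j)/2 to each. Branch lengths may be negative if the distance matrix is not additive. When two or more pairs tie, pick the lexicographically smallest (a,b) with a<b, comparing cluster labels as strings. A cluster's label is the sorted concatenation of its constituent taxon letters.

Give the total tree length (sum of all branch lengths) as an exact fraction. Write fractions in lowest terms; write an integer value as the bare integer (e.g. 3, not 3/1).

iteration 1: select M,Q (d=1, Q=-210); attach at lengths (7/6, -1/6); label the merged cluster MQ
  updated: d(J,MQ)=14, d(K,MQ)=45/2, d(MQ,P)=17, d(MQ,T)=16, d(MQ,U)=17, d(MQ,V)=35/2
iteration 2: select J,T (d=5, Q=-170); attach at lengths (-4/5, 29/5); label the merged cluster JT
  updated: d(JT,K)=43/2, d(JT,MQ)=25/2, d(JT,P)=29/2, d(JT,U)=49/2, d(JT,V)=7
iteration 3: select MQ,U (d=17, Q=-120); attach at lengths (53/8, 83/8); label the merged cluster MQU
  updated: d(JT,MQU)=10, d(K,MQU)=47/4, d(MQU,P)=15/2, d(MQU,V)=55/4
iteration 4: select JT,MQU (d=10, Q=-66); attach at lengths (20/3, 10/3); label the merged cluster JMQTU
  updated: d(JMQTU,K)=93/8, d(JMQTU,P)=6, d(JMQTU,V)=43/8
iteration 5: select JMQTU,V (d=43/8, Q=-229/8); attach at lengths (139/32, 33/32); label the merged cluster JMQTUV
  updated: d(JMQTUV,K)=65/8, d(JMQTUV,P)=13/16
iteration 6: select JMQTUV,K (d=65/8, Q=-239/16); attach at lengths (47/32, 213/32); label the merged cluster JKMQTUV
  updated: d(JKMQTUV,P)=-21/32
iteration 7: select JKMQTUV,P (d=-21/32); attach at lengths (-21/64, -21/64); label the merged cluster JKMPQTUV
final tree: (((((J:-4/5,T:29/5):20/3,((M:7/6,Q:-1/6):53/8,U:83/8):10/3):139/32,V:33/32):47/32,K:213/32):-21/64,P:-21/64)
total length: 1467/32

1467/32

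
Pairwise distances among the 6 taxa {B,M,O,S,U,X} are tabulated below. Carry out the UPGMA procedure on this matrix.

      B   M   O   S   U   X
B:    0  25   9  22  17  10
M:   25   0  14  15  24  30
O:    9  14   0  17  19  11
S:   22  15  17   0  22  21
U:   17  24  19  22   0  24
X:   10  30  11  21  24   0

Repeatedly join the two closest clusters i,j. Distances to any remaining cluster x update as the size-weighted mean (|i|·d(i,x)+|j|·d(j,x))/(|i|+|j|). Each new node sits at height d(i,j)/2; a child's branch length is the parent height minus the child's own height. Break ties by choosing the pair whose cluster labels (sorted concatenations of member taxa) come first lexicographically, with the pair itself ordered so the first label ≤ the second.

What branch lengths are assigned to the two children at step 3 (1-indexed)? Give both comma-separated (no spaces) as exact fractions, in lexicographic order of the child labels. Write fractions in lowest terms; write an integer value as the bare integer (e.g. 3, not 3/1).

15/2,15/2

iteration 1: select B,O (d=9); attach at lengths (9/2, 9/2); label the merged cluster BO
  updated: d(BO,M)=39/2, d(BO,S)=39/2, d(BO,U)=18, d(BO,X)=21/2
iteration 2: select BO,X (d=21/2); attach at lengths (3/4, 21/4); label the merged cluster BOX
  updated: d(BOX,M)=23, d(BOX,S)=20, d(BOX,U)=20
iteration 3: select M,S (d=15); attach at lengths (15/2, 15/2); label the merged cluster MS
  updated: d(BOX,MS)=43/2, d(MS,U)=23
iteration 4: select BOX,U (d=20); attach at lengths (19/4, 10); label the merged cluster BOUX
  updated: d(BOUX,MS)=175/8
iteration 5: select BOUX,MS (d=175/8); attach at lengths (15/16, 55/16); label the merged cluster BMOSUX
final tree: ((((B:9/2,O:9/2):3/4,X:21/4):19/4,U:10):15/16,(M:15/2,S:15/2):55/16)
total length: 393/8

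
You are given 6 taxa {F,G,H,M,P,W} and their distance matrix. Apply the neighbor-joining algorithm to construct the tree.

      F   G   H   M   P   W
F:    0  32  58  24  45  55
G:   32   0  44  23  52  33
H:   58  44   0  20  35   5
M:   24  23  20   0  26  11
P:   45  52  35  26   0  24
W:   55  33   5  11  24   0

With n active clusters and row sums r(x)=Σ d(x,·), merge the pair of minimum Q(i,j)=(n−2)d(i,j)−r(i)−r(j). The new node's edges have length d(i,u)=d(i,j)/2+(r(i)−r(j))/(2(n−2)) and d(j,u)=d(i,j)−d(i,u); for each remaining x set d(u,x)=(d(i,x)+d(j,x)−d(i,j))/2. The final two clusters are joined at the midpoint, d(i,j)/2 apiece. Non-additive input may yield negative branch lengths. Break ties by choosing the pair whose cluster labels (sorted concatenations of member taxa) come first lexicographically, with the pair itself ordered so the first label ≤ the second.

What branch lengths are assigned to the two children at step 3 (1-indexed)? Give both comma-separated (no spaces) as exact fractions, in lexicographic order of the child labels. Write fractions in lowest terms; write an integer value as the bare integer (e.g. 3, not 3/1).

1. join F+G (d=32, Q=-270) ⇒ FG; edges |F|=79/4, |G|=49/4
  updated: d(FG,H)=35, d(FG,M)=15/2, d(FG,P)=65/2, d(FG,W)=28
2. join H+W (d=5, Q=-148) ⇒ HW; edges |H|=7, |W|=-2
  updated: d(FG,HW)=29, d(HW,M)=13, d(HW,P)=27
3. join FG+M (d=15/2, Q=-201/2) ⇒ FGM; edges |FG|=75/8, |M|=-15/8
  updated: d(FGM,HW)=69/4, d(FGM,P)=51/2
4. join FGM+HW (d=69/4, Q=-279/4) ⇒ FGHMW; edges |FGM|=63/8, |HW|=75/8
  updated: d(FGHMW,P)=141/8
5. join FGHMW+P (d=141/8) ⇒ FGHMPW; edges |FGHMW|=141/16, |P|=141/16
final tree: ((((F:79/4,G:49/4):75/8,M:-15/8):63/8,(H:7,W:-2):75/8):141/16,P:141/16)
total length: 635/8

75/8,-15/8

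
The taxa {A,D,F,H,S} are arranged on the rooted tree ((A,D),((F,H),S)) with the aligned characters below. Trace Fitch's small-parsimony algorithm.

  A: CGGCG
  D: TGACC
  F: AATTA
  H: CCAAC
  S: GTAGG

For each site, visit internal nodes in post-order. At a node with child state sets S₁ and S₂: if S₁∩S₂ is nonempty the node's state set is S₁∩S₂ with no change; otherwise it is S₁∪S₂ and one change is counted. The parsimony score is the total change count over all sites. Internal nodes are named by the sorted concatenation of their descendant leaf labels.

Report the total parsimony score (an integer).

site 0, node AD: A={C} ∪ D={T} → {C,T} (+1)
site 0, node FH: F={A} ∪ H={C} → {A,C} (+1)
site 0, node FHS: FH={A,C} ∪ S={G} → {A,C,G} (+1)
site 0, node ADFHS: AD={C,T} ∩ FHS={A,C,G} → {C} (+0)
site 1, node AD: A={G} ∩ D={G} → {G} (+0)
site 1, node FH: F={A} ∪ H={C} → {A,C} (+1)
site 1, node FHS: FH={A,C} ∪ S={T} → {A,C,T} (+1)
site 1, node ADFHS: AD={G} ∪ FHS={A,C,T} → {A,C,G,T} (+1)
site 2, node AD: A={G} ∪ D={A} → {A,G} (+1)
site 2, node FH: F={T} ∪ H={A} → {A,T} (+1)
site 2, node FHS: FH={A,T} ∩ S={A} → {A} (+0)
site 2, node ADFHS: AD={A,G} ∩ FHS={A} → {A} (+0)
site 3, node AD: A={C} ∩ D={C} → {C} (+0)
site 3, node FH: F={T} ∪ H={A} → {A,T} (+1)
site 3, node FHS: FH={A,T} ∪ S={G} → {A,G,T} (+1)
site 3, node ADFHS: AD={C} ∪ FHS={A,G,T} → {A,C,G,T} (+1)
site 4, node AD: A={G} ∪ D={C} → {C,G} (+1)
site 4, node FH: F={A} ∪ H={C} → {A,C} (+1)
site 4, node FHS: FH={A,C} ∪ S={G} → {A,C,G} (+1)
site 4, node ADFHS: AD={C,G} ∩ FHS={A,C,G} → {C,G} (+0)
per-site changes: [3, 3, 2, 3, 3]; total = 14

14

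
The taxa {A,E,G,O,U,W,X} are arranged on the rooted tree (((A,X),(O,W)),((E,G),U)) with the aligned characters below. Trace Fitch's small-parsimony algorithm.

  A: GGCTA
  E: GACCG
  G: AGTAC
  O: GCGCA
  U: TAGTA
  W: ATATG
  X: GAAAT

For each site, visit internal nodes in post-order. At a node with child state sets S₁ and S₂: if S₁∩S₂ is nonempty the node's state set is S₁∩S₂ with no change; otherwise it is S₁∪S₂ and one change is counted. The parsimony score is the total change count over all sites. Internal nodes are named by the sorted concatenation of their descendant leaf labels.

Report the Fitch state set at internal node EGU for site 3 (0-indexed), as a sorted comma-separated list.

A,C,T

site 0, node AX: A={G} ∩ X={G} → {G} (+0)
site 0, node OW: O={G} ∪ W={A} → {A,G} (+1)
site 0, node AOWX: AX={G} ∩ OW={A,G} → {G} (+0)
site 0, node EG: E={G} ∪ G={A} → {A,G} (+1)
site 0, node EGU: EG={A,G} ∪ U={T} → {A,G,T} (+1)
site 0, node AEGOUWX: AOWX={G} ∩ EGU={A,G,T} → {G} (+0)
site 1, node AX: A={G} ∪ X={A} → {A,G} (+1)
site 1, node OW: O={C} ∪ W={T} → {C,T} (+1)
site 1, node AOWX: AX={A,G} ∪ OW={C,T} → {A,C,G,T} (+1)
site 1, node EG: E={A} ∪ G={G} → {A,G} (+1)
site 1, node EGU: EG={A,G} ∩ U={A} → {A} (+0)
site 1, node AEGOUWX: AOWX={A,C,G,T} ∩ EGU={A} → {A} (+0)
site 2, node AX: A={C} ∪ X={A} → {A,C} (+1)
site 2, node OW: O={G} ∪ W={A} → {A,G} (+1)
site 2, node AOWX: AX={A,C} ∩ OW={A,G} → {A} (+0)
site 2, node EG: E={C} ∪ G={T} → {C,T} (+1)
site 2, node EGU: EG={C,T} ∪ U={G} → {C,G,T} (+1)
site 2, node AEGOUWX: AOWX={A} ∪ EGU={C,G,T} → {A,C,G,T} (+1)
site 3, node AX: A={T} ∪ X={A} → {A,T} (+1)
site 3, node OW: O={C} ∪ W={T} → {C,T} (+1)
site 3, node AOWX: AX={A,T} ∩ OW={C,T} → {T} (+0)
site 3, node EG: E={C} ∪ G={A} → {A,C} (+1)
site 3, node EGU: EG={A,C} ∪ U={T} → {A,C,T} (+1)
site 3, node AEGOUWX: AOWX={T} ∩ EGU={A,C,T} → {T} (+0)
site 4, node AX: A={A} ∪ X={T} → {A,T} (+1)
site 4, node OW: O={A} ∪ W={G} → {A,G} (+1)
site 4, node AOWX: AX={A,T} ∩ OW={A,G} → {A} (+0)
site 4, node EG: E={G} ∪ G={C} → {C,G} (+1)
site 4, node EGU: EG={C,G} ∪ U={A} → {A,C,G} (+1)
site 4, node AEGOUWX: AOWX={A} ∩ EGU={A,C,G} → {A} (+0)
per-site changes: [3, 4, 5, 4, 4]; total = 20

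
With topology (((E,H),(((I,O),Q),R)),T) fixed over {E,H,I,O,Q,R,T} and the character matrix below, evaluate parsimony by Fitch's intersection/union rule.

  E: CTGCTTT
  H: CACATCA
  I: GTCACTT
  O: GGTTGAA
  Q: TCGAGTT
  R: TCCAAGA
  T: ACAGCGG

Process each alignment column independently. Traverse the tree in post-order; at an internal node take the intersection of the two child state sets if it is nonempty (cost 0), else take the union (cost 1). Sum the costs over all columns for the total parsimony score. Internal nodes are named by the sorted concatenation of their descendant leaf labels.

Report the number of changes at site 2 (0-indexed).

4

EH@0: {C} ∩ {C} = {C} (intersection, +0)
IO@0: {G} ∩ {G} = {G} (intersection, +0)
IOQ@0: {G} ∪ {T} = {G,T} (union, +1)
IOQR@0: {G,T} ∩ {T} = {T} (intersection, +0)
EHIOQR@0: {C} ∪ {T} = {C,T} (union, +1)
EHIOQRT@0: {C,T} ∪ {A} = {A,C,T} (union, +1)
EH@1: {T} ∪ {A} = {A,T} (union, +1)
IO@1: {T} ∪ {G} = {G,T} (union, +1)
IOQ@1: {G,T} ∪ {C} = {C,G,T} (union, +1)
IOQR@1: {C,G,T} ∩ {C} = {C} (intersection, +0)
EHIOQR@1: {A,T} ∪ {C} = {A,C,T} (union, +1)
EHIOQRT@1: {A,C,T} ∩ {C} = {C} (intersection, +0)
EH@2: {G} ∪ {C} = {C,G} (union, +1)
IO@2: {C} ∪ {T} = {C,T} (union, +1)
IOQ@2: {C,T} ∪ {G} = {C,G,T} (union, +1)
IOQR@2: {C,G,T} ∩ {C} = {C} (intersection, +0)
EHIOQR@2: {C,G} ∩ {C} = {C} (intersection, +0)
EHIOQRT@2: {C} ∪ {A} = {A,C} (union, +1)
EH@3: {C} ∪ {A} = {A,C} (union, +1)
IO@3: {A} ∪ {T} = {A,T} (union, +1)
IOQ@3: {A,T} ∩ {A} = {A} (intersection, +0)
IOQR@3: {A} ∩ {A} = {A} (intersection, +0)
EHIOQR@3: {A,C} ∩ {A} = {A} (intersection, +0)
EHIOQRT@3: {A} ∪ {G} = {A,G} (union, +1)
EH@4: {T} ∩ {T} = {T} (intersection, +0)
IO@4: {C} ∪ {G} = {C,G} (union, +1)
IOQ@4: {C,G} ∩ {G} = {G} (intersection, +0)
IOQR@4: {G} ∪ {A} = {A,G} (union, +1)
EHIOQR@4: {T} ∪ {A,G} = {A,G,T} (union, +1)
EHIOQRT@4: {A,G,T} ∪ {C} = {A,C,G,T} (union, +1)
EH@5: {T} ∪ {C} = {C,T} (union, +1)
IO@5: {T} ∪ {A} = {A,T} (union, +1)
IOQ@5: {A,T} ∩ {T} = {T} (intersection, +0)
IOQR@5: {T} ∪ {G} = {G,T} (union, +1)
EHIOQR@5: {C,T} ∩ {G,T} = {T} (intersection, +0)
EHIOQRT@5: {T} ∪ {G} = {G,T} (union, +1)
EH@6: {T} ∪ {A} = {A,T} (union, +1)
IO@6: {T} ∪ {A} = {A,T} (union, +1)
IOQ@6: {A,T} ∩ {T} = {T} (intersection, +0)
IOQR@6: {T} ∪ {A} = {A,T} (union, +1)
EHIOQR@6: {A,T} ∩ {A,T} = {A,T} (intersection, +0)
EHIOQRT@6: {A,T} ∪ {G} = {A,G,T} (union, +1)
per-site changes: [3, 4, 4, 3, 4, 4, 4]; total = 26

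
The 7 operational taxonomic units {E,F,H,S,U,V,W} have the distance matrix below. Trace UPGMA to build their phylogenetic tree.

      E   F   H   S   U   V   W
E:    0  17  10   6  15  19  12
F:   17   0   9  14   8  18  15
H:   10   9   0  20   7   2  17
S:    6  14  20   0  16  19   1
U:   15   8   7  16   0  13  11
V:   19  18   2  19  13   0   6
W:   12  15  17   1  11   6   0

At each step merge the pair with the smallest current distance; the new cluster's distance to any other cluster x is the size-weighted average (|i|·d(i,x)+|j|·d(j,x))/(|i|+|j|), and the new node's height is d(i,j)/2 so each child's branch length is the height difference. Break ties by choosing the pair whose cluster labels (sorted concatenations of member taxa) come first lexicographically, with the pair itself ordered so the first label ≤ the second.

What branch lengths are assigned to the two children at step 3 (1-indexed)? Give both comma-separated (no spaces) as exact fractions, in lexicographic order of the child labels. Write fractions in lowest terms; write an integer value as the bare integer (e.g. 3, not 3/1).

4,4

step 1: merge (S,W) at d=1; branch lengths S→1/2, W→1/2; new cluster SW
  updated: d(E,SW)=9, d(F,SW)=29/2, d(H,SW)=37/2, d(SW,U)=27/2, d(SW,V)=25/2
step 2: merge (H,V) at d=2; branch lengths H→1, V→1; new cluster HV
  updated: d(E,HV)=29/2, d(F,HV)=27/2, d(HV,SW)=31/2, d(HV,U)=10
step 3: merge (F,U) at d=8; branch lengths F→4, U→4; new cluster FU
  updated: d(E,FU)=16, d(FU,HV)=47/4, d(FU,SW)=14
step 4: merge (E,SW) at d=9; branch lengths E→9/2, SW→4; new cluster ESW
  updated: d(ESW,FU)=44/3, d(ESW,HV)=91/6
step 5: merge (FU,HV) at d=47/4; branch lengths FU→15/8, HV→39/8; new cluster FHUV
  updated: d(ESW,FHUV)=179/12
step 6: merge (ESW,FHUV) at d=179/12; branch lengths ESW→71/24, FHUV→19/12; new cluster EFHSUVW
final tree: ((E:9/2,(S:1/2,W:1/2):4):71/24,((F:4,U:4):15/8,(H:1,V:1):39/8):19/12)
total length: 739/24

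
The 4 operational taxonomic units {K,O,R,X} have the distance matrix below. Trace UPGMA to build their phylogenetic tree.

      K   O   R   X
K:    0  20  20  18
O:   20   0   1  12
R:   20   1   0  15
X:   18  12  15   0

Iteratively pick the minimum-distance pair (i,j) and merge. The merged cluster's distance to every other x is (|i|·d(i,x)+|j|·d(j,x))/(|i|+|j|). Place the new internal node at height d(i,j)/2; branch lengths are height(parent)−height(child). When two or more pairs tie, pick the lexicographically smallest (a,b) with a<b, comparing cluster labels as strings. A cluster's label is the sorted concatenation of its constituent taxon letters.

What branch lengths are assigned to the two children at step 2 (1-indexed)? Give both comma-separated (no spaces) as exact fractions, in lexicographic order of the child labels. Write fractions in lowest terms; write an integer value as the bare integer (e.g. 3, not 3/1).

25/4,27/4

iteration 1: select O,R (d=1); attach at lengths (1/2, 1/2); label the merged cluster OR
  updated: d(K,OR)=20, d(OR,X)=27/2
iteration 2: select OR,X (d=27/2); attach at lengths (25/4, 27/4); label the merged cluster ORX
  updated: d(K,ORX)=58/3
iteration 3: select K,ORX (d=58/3); attach at lengths (29/3, 35/12); label the merged cluster KORX
final tree: (K:29/3,((O:1/2,R:1/2):25/4,X:27/4):35/12)
total length: 319/12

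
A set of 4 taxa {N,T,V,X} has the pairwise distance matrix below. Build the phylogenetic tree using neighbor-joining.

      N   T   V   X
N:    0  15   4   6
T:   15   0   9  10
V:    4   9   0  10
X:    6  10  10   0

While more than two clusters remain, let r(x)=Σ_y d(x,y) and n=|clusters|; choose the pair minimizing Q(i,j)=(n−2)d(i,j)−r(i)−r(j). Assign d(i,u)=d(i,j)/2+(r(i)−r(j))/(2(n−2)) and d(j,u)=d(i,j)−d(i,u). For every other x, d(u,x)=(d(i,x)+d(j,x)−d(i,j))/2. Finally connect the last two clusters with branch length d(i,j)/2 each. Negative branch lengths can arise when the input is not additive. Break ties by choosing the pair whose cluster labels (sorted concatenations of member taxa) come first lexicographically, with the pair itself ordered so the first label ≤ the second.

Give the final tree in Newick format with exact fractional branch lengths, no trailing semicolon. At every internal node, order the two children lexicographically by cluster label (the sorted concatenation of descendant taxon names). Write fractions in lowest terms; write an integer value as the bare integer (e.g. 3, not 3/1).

(((N:5/2,V:3/2):3,T:7):3/2,X:3/2)

iteration 1: select N,V (d=4, Q=-40); attach at lengths (5/2, 3/2); label the merged cluster NV
  updated: d(NV,T)=10, d(NV,X)=6
iteration 2: select NV,T (d=10, Q=-26); attach at lengths (3, 7); label the merged cluster NTV
  updated: d(NTV,X)=3
iteration 3: select NTV,X (d=3); attach at lengths (3/2, 3/2); label the merged cluster NTVX
final tree: (((N:5/2,V:3/2):3,T:7):3/2,X:3/2)
total length: 17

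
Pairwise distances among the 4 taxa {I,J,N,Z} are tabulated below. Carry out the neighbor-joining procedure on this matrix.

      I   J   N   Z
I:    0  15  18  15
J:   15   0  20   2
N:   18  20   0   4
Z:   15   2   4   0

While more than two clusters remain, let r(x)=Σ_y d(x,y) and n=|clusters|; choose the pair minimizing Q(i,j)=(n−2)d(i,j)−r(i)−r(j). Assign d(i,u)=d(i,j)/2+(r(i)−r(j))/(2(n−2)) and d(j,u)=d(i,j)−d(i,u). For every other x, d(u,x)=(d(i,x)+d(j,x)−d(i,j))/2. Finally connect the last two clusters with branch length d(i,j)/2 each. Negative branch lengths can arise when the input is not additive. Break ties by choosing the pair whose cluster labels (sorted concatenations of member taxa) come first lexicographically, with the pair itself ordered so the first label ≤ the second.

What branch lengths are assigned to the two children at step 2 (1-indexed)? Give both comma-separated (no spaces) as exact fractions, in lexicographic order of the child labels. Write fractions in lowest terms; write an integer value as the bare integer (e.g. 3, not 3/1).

17/4,29/4

iteration 1: select I,J (d=15, Q=-55); attach at lengths (41/4, 19/4); label the merged cluster IJ
  updated: d(IJ,N)=23/2, d(IJ,Z)=1
iteration 2: select IJ,N (d=23/2, Q=-33/2); attach at lengths (17/4, 29/4); label the merged cluster IJN
  updated: d(IJN,Z)=-13/4
iteration 3: select IJN,Z (d=-13/4); attach at lengths (-13/8, -13/8); label the merged cluster IJNZ
final tree: (((I:41/4,J:19/4):17/4,N:29/4):-13/8,Z:-13/8)
total length: 93/4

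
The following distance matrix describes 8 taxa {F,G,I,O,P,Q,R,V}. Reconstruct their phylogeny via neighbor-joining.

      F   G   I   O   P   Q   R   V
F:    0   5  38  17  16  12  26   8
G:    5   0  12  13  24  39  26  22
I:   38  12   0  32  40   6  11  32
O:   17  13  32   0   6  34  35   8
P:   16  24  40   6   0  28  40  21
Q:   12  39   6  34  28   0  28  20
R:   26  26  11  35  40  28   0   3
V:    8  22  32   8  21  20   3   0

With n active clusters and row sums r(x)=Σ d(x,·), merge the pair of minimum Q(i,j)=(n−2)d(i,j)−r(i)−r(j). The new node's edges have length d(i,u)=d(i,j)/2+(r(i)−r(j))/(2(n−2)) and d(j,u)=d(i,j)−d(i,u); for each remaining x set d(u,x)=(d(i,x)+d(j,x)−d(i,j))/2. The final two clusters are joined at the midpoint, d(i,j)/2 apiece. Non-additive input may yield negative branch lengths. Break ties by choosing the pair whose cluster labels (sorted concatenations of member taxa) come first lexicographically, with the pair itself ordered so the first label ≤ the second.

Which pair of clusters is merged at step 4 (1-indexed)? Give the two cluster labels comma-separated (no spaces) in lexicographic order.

step 1: merge (I,Q) at d=6, Q=-302; branch lengths I→10/3, Q→8/3; new cluster IQ
  updated: d(F,IQ)=22, d(G,IQ)=45/2, d(IQ,O)=30, d(IQ,P)=31, d(IQ,R)=33/2, d(IQ,V)=23
step 2: merge (O,P) at d=6, Q=-217; branch lengths O→1/10, P→59/10; new cluster OP
  updated: d(F,OP)=27/2, d(G,OP)=31/2, d(IQ,OP)=55/2, d(OP,R)=69/2, d(OP,V)=23/2
step 3: merge (R,V) at d=3, Q=-323/2; branch lengths R→101/16, V→-53/16; new cluster RV
  updated: d(F,RV)=31/2, d(G,RV)=45/2, d(IQ,RV)=73/4, d(OP,RV)=43/2
step 4: merge (IQ,RV) at d=73/4, Q=-453/4; branch lengths IQ→269/24, RV→169/24; new cluster IQRV
  updated: d(F,IQRV)=77/8, d(G,IQRV)=107/8, d(IQRV,OP)=123/8
step 5: merge (F,G) at d=5, Q=-52; branch lengths F→17/16, G→63/16; new cluster FG
  updated: d(FG,IQRV)=9, d(FG,OP)=12
step 6: merge (FG,IQRV) at d=9, Q=-291/8; branch lengths FG→45/16, IQRV→99/16; new cluster FGIQRV
  updated: d(FGIQRV,OP)=147/16
step 7: merge (FGIQRV,OP) at d=147/16; branch lengths FGIQRV→147/32, OP→147/32; new cluster FGIOPQRV
final tree: (((F:17/16,G:63/16):45/16,((I:10/3,Q:8/3):269/24,(R:101/16,V:-53/16):169/24):99/16):147/32,(O:1/10,P:59/10):147/32)
total length: 903/16

IQ,RV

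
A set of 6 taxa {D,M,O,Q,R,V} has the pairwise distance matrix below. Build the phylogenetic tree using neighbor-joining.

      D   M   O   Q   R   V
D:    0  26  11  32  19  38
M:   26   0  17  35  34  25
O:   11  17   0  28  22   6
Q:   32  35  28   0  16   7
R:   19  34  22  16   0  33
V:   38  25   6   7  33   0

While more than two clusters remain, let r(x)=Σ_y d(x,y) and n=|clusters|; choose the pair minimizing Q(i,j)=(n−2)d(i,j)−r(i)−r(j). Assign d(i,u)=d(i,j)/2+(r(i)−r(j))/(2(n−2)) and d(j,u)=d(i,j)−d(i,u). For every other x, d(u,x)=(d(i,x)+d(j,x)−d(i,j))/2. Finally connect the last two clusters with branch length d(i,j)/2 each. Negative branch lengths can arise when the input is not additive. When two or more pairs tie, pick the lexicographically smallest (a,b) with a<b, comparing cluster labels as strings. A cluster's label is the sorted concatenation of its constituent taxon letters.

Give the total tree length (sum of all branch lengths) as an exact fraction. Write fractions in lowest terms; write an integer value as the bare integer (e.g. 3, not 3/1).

955/16

1. join Q+V (d=7, Q=-199) ⇒ QV; edges |Q|=37/8, |V|=19/8
  updated: d(D,QV)=63/2, d(M,QV)=53/2, d(O,QV)=27/2, d(QV,R)=21
2. join D+R (d=19, Q=-253/2) ⇒ DR; edges |D|=97/12, |R|=131/12
  updated: d(DR,M)=41/2, d(DR,O)=7, d(DR,QV)=67/4
3. join DR+O (d=7, Q=-271/4) ⇒ DOR; edges |DR|=83/16, |O|=29/16
  updated: d(DOR,M)=61/4, d(DOR,QV)=93/8
4. join DOR+M (d=61/4, Q=-427/8) ⇒ DMOR; edges |DOR|=3/16, |M|=241/16
  updated: d(DMOR,QV)=183/16
5. join DMOR+QV (d=183/16) ⇒ DMOQRV; edges |DMOR|=183/32, |QV|=183/32
final tree: ((((D:97/12,R:131/12):83/16,O:29/16):3/16,M:241/16):183/32,(Q:37/8,V:19/8):183/32)
total length: 955/16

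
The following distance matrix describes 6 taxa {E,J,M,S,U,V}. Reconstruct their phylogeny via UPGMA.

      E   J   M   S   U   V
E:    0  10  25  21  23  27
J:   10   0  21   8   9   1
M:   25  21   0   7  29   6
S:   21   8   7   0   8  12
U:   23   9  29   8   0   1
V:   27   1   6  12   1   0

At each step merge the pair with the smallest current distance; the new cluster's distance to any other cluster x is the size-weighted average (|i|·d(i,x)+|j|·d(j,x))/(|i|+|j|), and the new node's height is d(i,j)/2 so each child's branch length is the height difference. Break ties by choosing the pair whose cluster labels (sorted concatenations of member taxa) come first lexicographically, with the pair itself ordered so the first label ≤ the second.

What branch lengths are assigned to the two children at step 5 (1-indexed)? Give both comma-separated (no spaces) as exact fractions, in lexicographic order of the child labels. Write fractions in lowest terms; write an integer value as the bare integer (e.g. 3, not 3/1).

53/5,18/5

1. join J+V (d=1) ⇒ JV; edges |J|=1/2, |V|=1/2
  updated: d(E,JV)=37/2, d(JV,M)=27/2, d(JV,S)=10, d(JV,U)=5
2. join JV+U (d=5) ⇒ JUV; edges |JV|=2, |U|=5/2
  updated: d(E,JUV)=20, d(JUV,M)=56/3, d(JUV,S)=28/3
3. join M+S (d=7) ⇒ MS; edges |M|=7/2, |S|=7/2
  updated: d(E,MS)=23, d(JUV,MS)=14
4. join JUV+MS (d=14) ⇒ JMSUV; edges |JUV|=9/2, |MS|=7/2
  updated: d(E,JMSUV)=106/5
5. join E+JMSUV (d=106/5) ⇒ EJMSUV; edges |E|=53/5, |JMSUV|=18/5
final tree: (E:53/5,(((J:1/2,V:1/2):2,U:5/2):9/2,(M:7/2,S:7/2):7/2):18/5)
total length: 347/10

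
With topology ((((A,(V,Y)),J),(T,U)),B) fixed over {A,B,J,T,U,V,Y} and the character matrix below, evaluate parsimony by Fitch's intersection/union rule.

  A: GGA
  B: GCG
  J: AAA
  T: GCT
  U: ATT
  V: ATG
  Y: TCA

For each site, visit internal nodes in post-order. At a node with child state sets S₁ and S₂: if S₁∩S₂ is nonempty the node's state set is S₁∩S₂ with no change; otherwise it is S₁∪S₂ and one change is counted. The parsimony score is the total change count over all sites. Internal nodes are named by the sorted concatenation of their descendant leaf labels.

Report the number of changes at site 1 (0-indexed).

4

VY@0: {A} ∪ {T} = {A,T} (union, +1)
AVY@0: {G} ∪ {A,T} = {A,G,T} (union, +1)
AJVY@0: {A,G,T} ∩ {A} = {A} (intersection, +0)
TU@0: {G} ∪ {A} = {A,G} (union, +1)
AJTUVY@0: {A} ∩ {A,G} = {A} (intersection, +0)
ABJTUVY@0: {A} ∪ {G} = {A,G} (union, +1)
VY@1: {T} ∪ {C} = {C,T} (union, +1)
AVY@1: {G} ∪ {C,T} = {C,G,T} (union, +1)
AJVY@1: {C,G,T} ∪ {A} = {A,C,G,T} (union, +1)
TU@1: {C} ∪ {T} = {C,T} (union, +1)
AJTUVY@1: {A,C,G,T} ∩ {C,T} = {C,T} (intersection, +0)
ABJTUVY@1: {C,T} ∩ {C} = {C} (intersection, +0)
VY@2: {G} ∪ {A} = {A,G} (union, +1)
AVY@2: {A} ∩ {A,G} = {A} (intersection, +0)
AJVY@2: {A} ∩ {A} = {A} (intersection, +0)
TU@2: {T} ∩ {T} = {T} (intersection, +0)
AJTUVY@2: {A} ∪ {T} = {A,T} (union, +1)
ABJTUVY@2: {A,T} ∪ {G} = {A,G,T} (union, +1)
per-site changes: [4, 4, 3]; total = 11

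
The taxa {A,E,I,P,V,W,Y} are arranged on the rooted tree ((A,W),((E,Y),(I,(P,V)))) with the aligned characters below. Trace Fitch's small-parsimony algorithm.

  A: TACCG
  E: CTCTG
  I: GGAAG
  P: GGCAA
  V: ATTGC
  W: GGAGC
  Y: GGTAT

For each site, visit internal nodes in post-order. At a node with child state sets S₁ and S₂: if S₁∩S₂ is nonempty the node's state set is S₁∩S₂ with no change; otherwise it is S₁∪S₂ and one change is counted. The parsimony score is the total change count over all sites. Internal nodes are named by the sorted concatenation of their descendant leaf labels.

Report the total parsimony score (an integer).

[col 0] AW: children A:{T}, W:{G} ∪→ {G,T}; cost 1
[col 0] EY: children E:{C}, Y:{G} ∪→ {C,G}; cost 1
[col 0] PV: children P:{G}, V:{A} ∪→ {A,G}; cost 1
[col 0] IPV: children I:{G}, PV:{A,G} ∩→ {G}; cost 0
[col 0] EIPVY: children EY:{C,G}, IPV:{G} ∩→ {G}; cost 0
[col 0] AEIPVWY: children AW:{G,T}, EIPVY:{G} ∩→ {G}; cost 0
[col 1] AW: children A:{A}, W:{G} ∪→ {A,G}; cost 1
[col 1] EY: children E:{T}, Y:{G} ∪→ {G,T}; cost 1
[col 1] PV: children P:{G}, V:{T} ∪→ {G,T}; cost 1
[col 1] IPV: children I:{G}, PV:{G,T} ∩→ {G}; cost 0
[col 1] EIPVY: children EY:{G,T}, IPV:{G} ∩→ {G}; cost 0
[col 1] AEIPVWY: children AW:{A,G}, EIPVY:{G} ∩→ {G}; cost 0
[col 2] AW: children A:{C}, W:{A} ∪→ {A,C}; cost 1
[col 2] EY: children E:{C}, Y:{T} ∪→ {C,T}; cost 1
[col 2] PV: children P:{C}, V:{T} ∪→ {C,T}; cost 1
[col 2] IPV: children I:{A}, PV:{C,T} ∪→ {A,C,T}; cost 1
[col 2] EIPVY: children EY:{C,T}, IPV:{A,C,T} ∩→ {C,T}; cost 0
[col 2] AEIPVWY: children AW:{A,C}, EIPVY:{C,T} ∩→ {C}; cost 0
[col 3] AW: children A:{C}, W:{G} ∪→ {C,G}; cost 1
[col 3] EY: children E:{T}, Y:{A} ∪→ {A,T}; cost 1
[col 3] PV: children P:{A}, V:{G} ∪→ {A,G}; cost 1
[col 3] IPV: children I:{A}, PV:{A,G} ∩→ {A}; cost 0
[col 3] EIPVY: children EY:{A,T}, IPV:{A} ∩→ {A}; cost 0
[col 3] AEIPVWY: children AW:{C,G}, EIPVY:{A} ∪→ {A,C,G}; cost 1
[col 4] AW: children A:{G}, W:{C} ∪→ {C,G}; cost 1
[col 4] EY: children E:{G}, Y:{T} ∪→ {G,T}; cost 1
[col 4] PV: children P:{A}, V:{C} ∪→ {A,C}; cost 1
[col 4] IPV: children I:{G}, PV:{A,C} ∪→ {A,C,G}; cost 1
[col 4] EIPVY: children EY:{G,T}, IPV:{A,C,G} ∩→ {G}; cost 0
[col 4] AEIPVWY: children AW:{C,G}, EIPVY:{G} ∩→ {G}; cost 0
per-site changes: [3, 3, 4, 4, 4]; total = 18

18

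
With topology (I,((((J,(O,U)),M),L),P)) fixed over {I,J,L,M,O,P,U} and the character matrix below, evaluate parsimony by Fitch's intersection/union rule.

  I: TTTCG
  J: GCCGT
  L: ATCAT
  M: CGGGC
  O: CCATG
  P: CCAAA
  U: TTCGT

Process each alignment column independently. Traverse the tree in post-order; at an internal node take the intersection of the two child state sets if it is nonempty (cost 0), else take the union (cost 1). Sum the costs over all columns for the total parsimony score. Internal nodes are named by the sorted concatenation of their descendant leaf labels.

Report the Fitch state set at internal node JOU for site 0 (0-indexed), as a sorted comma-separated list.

[col 0] OU: children O:{C}, U:{T} ∪→ {C,T}; cost 1
[col 0] JOU: children J:{G}, OU:{C,T} ∪→ {C,G,T}; cost 1
[col 0] JMOU: children JOU:{C,G,T}, M:{C} ∩→ {C}; cost 0
[col 0] JLMOU: children JMOU:{C}, L:{A} ∪→ {A,C}; cost 1
[col 0] JLMOPU: children JLMOU:{A,C}, P:{C} ∩→ {C}; cost 0
[col 0] IJLMOPU: children I:{T}, JLMOPU:{C} ∪→ {C,T}; cost 1
[col 1] OU: children O:{C}, U:{T} ∪→ {C,T}; cost 1
[col 1] JOU: children J:{C}, OU:{C,T} ∩→ {C}; cost 0
[col 1] JMOU: children JOU:{C}, M:{G} ∪→ {C,G}; cost 1
[col 1] JLMOU: children JMOU:{C,G}, L:{T} ∪→ {C,G,T}; cost 1
[col 1] JLMOPU: children JLMOU:{C,G,T}, P:{C} ∩→ {C}; cost 0
[col 1] IJLMOPU: children I:{T}, JLMOPU:{C} ∪→ {C,T}; cost 1
[col 2] OU: children O:{A}, U:{C} ∪→ {A,C}; cost 1
[col 2] JOU: children J:{C}, OU:{A,C} ∩→ {C}; cost 0
[col 2] JMOU: children JOU:{C}, M:{G} ∪→ {C,G}; cost 1
[col 2] JLMOU: children JMOU:{C,G}, L:{C} ∩→ {C}; cost 0
[col 2] JLMOPU: children JLMOU:{C}, P:{A} ∪→ {A,C}; cost 1
[col 2] IJLMOPU: children I:{T}, JLMOPU:{A,C} ∪→ {A,C,T}; cost 1
[col 3] OU: children O:{T}, U:{G} ∪→ {G,T}; cost 1
[col 3] JOU: children J:{G}, OU:{G,T} ∩→ {G}; cost 0
[col 3] JMOU: children JOU:{G}, M:{G} ∩→ {G}; cost 0
[col 3] JLMOU: children JMOU:{G}, L:{A} ∪→ {A,G}; cost 1
[col 3] JLMOPU: children JLMOU:{A,G}, P:{A} ∩→ {A}; cost 0
[col 3] IJLMOPU: children I:{C}, JLMOPU:{A} ∪→ {A,C}; cost 1
[col 4] OU: children O:{G}, U:{T} ∪→ {G,T}; cost 1
[col 4] JOU: children J:{T}, OU:{G,T} ∩→ {T}; cost 0
[col 4] JMOU: children JOU:{T}, M:{C} ∪→ {C,T}; cost 1
[col 4] JLMOU: children JMOU:{C,T}, L:{T} ∩→ {T}; cost 0
[col 4] JLMOPU: children JLMOU:{T}, P:{A} ∪→ {A,T}; cost 1
[col 4] IJLMOPU: children I:{G}, JLMOPU:{A,T} ∪→ {A,G,T}; cost 1
per-site changes: [4, 4, 4, 3, 4]; total = 19

C,G,T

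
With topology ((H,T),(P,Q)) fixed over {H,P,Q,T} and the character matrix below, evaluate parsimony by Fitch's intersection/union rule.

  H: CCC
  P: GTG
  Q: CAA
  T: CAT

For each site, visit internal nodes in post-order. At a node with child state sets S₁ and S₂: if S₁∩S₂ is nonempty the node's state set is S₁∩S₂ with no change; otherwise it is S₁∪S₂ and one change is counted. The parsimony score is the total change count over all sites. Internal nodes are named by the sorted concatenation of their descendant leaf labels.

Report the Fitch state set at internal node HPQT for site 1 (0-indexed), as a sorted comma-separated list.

A

[col 0] HT: children H:{C}, T:{C} ∩→ {C}; cost 0
[col 0] PQ: children P:{G}, Q:{C} ∪→ {C,G}; cost 1
[col 0] HPQT: children HT:{C}, PQ:{C,G} ∩→ {C}; cost 0
[col 1] HT: children H:{C}, T:{A} ∪→ {A,C}; cost 1
[col 1] PQ: children P:{T}, Q:{A} ∪→ {A,T}; cost 1
[col 1] HPQT: children HT:{A,C}, PQ:{A,T} ∩→ {A}; cost 0
[col 2] HT: children H:{C}, T:{T} ∪→ {C,T}; cost 1
[col 2] PQ: children P:{G}, Q:{A} ∪→ {A,G}; cost 1
[col 2] HPQT: children HT:{C,T}, PQ:{A,G} ∪→ {A,C,G,T}; cost 1
per-site changes: [1, 2, 3]; total = 6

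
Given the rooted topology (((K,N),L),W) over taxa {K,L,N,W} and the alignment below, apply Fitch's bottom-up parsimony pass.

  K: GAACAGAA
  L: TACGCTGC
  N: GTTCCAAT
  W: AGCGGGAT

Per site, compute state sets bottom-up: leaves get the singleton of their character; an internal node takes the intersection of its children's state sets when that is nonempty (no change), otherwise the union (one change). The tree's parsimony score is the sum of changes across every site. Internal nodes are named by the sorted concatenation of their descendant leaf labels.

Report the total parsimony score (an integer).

site 0, node KN: K={G} ∩ N={G} → {G} (+0)
site 0, node KLN: KN={G} ∪ L={T} → {G,T} (+1)
site 0, node KLNW: KLN={G,T} ∪ W={A} → {A,G,T} (+1)
site 1, node KN: K={A} ∪ N={T} → {A,T} (+1)
site 1, node KLN: KN={A,T} ∩ L={A} → {A} (+0)
site 1, node KLNW: KLN={A} ∪ W={G} → {A,G} (+1)
site 2, node KN: K={A} ∪ N={T} → {A,T} (+1)
site 2, node KLN: KN={A,T} ∪ L={C} → {A,C,T} (+1)
site 2, node KLNW: KLN={A,C,T} ∩ W={C} → {C} (+0)
site 3, node KN: K={C} ∩ N={C} → {C} (+0)
site 3, node KLN: KN={C} ∪ L={G} → {C,G} (+1)
site 3, node KLNW: KLN={C,G} ∩ W={G} → {G} (+0)
site 4, node KN: K={A} ∪ N={C} → {A,C} (+1)
site 4, node KLN: KN={A,C} ∩ L={C} → {C} (+0)
site 4, node KLNW: KLN={C} ∪ W={G} → {C,G} (+1)
site 5, node KN: K={G} ∪ N={A} → {A,G} (+1)
site 5, node KLN: KN={A,G} ∪ L={T} → {A,G,T} (+1)
site 5, node KLNW: KLN={A,G,T} ∩ W={G} → {G} (+0)
site 6, node KN: K={A} ∩ N={A} → {A} (+0)
site 6, node KLN: KN={A} ∪ L={G} → {A,G} (+1)
site 6, node KLNW: KLN={A,G} ∩ W={A} → {A} (+0)
site 7, node KN: K={A} ∪ N={T} → {A,T} (+1)
site 7, node KLN: KN={A,T} ∪ L={C} → {A,C,T} (+1)
site 7, node KLNW: KLN={A,C,T} ∩ W={T} → {T} (+0)
per-site changes: [2, 2, 2, 1, 2, 2, 1, 2]; total = 14

14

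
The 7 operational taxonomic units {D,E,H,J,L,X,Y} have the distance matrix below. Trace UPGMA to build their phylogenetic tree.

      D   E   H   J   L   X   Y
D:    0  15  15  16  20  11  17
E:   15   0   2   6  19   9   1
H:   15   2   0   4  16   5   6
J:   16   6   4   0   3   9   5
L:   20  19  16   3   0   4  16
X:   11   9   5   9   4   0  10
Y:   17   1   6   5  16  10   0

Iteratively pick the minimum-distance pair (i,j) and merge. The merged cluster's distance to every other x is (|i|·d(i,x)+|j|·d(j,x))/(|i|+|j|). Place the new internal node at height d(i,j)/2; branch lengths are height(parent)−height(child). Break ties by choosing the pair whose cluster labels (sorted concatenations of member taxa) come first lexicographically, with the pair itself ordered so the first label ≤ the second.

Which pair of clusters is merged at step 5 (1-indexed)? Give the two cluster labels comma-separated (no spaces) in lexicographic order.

iteration 1: select E,Y (d=1); attach at lengths (1/2, 1/2); label the merged cluster EY
  updated: d(D,EY)=16, d(EY,H)=4, d(EY,J)=11/2, d(EY,L)=35/2, d(EY,X)=19/2
iteration 2: select J,L (d=3); attach at lengths (3/2, 3/2); label the merged cluster JL
  updated: d(D,JL)=18, d(EY,JL)=23/2, d(H,JL)=10, d(JL,X)=13/2
iteration 3: select EY,H (d=4); attach at lengths (3/2, 2); label the merged cluster EHY
  updated: d(D,EHY)=47/3, d(EHY,JL)=11, d(EHY,X)=8
iteration 4: select JL,X (d=13/2); attach at lengths (7/4, 13/4); label the merged cluster JLX
  updated: d(D,JLX)=47/3, d(EHY,JLX)=10
iteration 5: select EHY,JLX (d=10); attach at lengths (3, 7/4); label the merged cluster EHJLXY
  updated: d(D,EHJLXY)=47/3
iteration 6: select D,EHJLXY (d=47/3); attach at lengths (47/6, 17/6); label the merged cluster DEHJLXY
final tree: (D:47/6,(((E:1/2,Y:1/2):3/2,H:2):3,((J:3/2,L:3/2):7/4,X:13/4):7/4):17/6)
total length: 335/12

EHY,JLX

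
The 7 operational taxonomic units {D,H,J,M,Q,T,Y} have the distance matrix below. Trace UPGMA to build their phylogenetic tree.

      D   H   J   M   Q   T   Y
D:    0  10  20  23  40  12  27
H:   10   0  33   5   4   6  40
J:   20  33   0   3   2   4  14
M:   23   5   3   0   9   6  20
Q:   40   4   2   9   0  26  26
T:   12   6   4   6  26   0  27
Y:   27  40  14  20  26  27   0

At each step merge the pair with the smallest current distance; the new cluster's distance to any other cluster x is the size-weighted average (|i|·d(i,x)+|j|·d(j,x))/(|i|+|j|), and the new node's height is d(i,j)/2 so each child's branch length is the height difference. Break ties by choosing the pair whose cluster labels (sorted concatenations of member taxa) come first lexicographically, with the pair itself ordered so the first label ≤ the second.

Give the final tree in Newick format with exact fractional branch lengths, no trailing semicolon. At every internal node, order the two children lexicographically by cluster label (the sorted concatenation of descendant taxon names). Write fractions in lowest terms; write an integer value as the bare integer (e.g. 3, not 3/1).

((D:21/2,(((H:5/2,M:5/2):1/2,T:3):43/12,(J:1,Q:1):67/12):47/12):7/3,Y:77/6)

step 1: merge (J,Q) at d=2; branch lengths J→1, Q→1; new cluster JQ
  updated: d(D,JQ)=30, d(H,JQ)=37/2, d(JQ,M)=6, d(JQ,T)=15, d(JQ,Y)=20
step 2: merge (H,M) at d=5; branch lengths H→5/2, M→5/2; new cluster HM
  updated: d(D,HM)=33/2, d(HM,JQ)=49/4, d(HM,T)=6, d(HM,Y)=30
step 3: merge (HM,T) at d=6; branch lengths HM→1/2, T→3; new cluster HMT
  updated: d(D,HMT)=15, d(HMT,JQ)=79/6, d(HMT,Y)=29
step 4: merge (HMT,JQ) at d=79/6; branch lengths HMT→43/12, JQ→67/12; new cluster HJMQT
  updated: d(D,HJMQT)=21, d(HJMQT,Y)=127/5
step 5: merge (D,HJMQT) at d=21; branch lengths D→21/2, HJMQT→47/12; new cluster DHJMQT
  updated: d(DHJMQT,Y)=77/3
step 6: merge (DHJMQT,Y) at d=77/3; branch lengths DHJMQT→7/3, Y→77/6; new cluster DHJMQTY
final tree: ((D:21/2,(((H:5/2,M:5/2):1/2,T:3):43/12,(J:1,Q:1):67/12):47/12):7/3,Y:77/6)
total length: 197/4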